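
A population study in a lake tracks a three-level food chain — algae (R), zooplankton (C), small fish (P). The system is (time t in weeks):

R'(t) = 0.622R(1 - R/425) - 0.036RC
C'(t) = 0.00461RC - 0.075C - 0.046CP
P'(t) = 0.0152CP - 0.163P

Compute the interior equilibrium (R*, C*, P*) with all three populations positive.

From dP/dt = 0: 0.0152C* = 0.163, so C* = 10.7.
From dR/dt = 0: 0.622(1 - R*/425) = 0.036·10.7, giving R* = 425·(1 - 0.621) = 161.
From dC/dt = 0: 0.00461·161 - 0.075 = 0.046P*, so P* = 0.668/0.046 = 14.5.

R* ≈ 161, C* ≈ 10.7, P* ≈ 14.5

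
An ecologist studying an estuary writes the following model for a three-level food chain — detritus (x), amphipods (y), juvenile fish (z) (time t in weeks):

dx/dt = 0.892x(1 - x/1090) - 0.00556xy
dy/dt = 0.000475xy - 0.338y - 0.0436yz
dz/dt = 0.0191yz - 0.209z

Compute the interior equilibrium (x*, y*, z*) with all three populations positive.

From dz/dt = 0: 0.0191y* = 0.209, so y* = 10.9.
From dx/dt = 0: 0.892(1 - x*/1090) = 0.00556·10.9, giving x* = 1090·(1 - 0.0682) = 1020.
From dy/dt = 0: 0.000475·1020 - 0.338 = 0.0436z*, so z* = 0.144/0.0436 = 3.31.

x* ≈ 1020, y* ≈ 10.9, z* ≈ 3.31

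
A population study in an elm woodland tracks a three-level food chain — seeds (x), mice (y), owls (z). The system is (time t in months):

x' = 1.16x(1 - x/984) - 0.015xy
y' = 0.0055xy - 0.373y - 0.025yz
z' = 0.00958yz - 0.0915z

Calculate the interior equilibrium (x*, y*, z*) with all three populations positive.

x* ≈ 862, y* ≈ 9.55, z* ≈ 175

From dz/dt = 0: 0.00958y* = 0.0915, so y* = 9.55.
From dx/dt = 0: 1.16(1 - x*/984) = 0.015·9.55, giving x* = 984·(1 - 0.124) = 862.
From dy/dt = 0: 0.0055·862 - 0.373 = 0.025z*, so z* = 4.37/0.025 = 175.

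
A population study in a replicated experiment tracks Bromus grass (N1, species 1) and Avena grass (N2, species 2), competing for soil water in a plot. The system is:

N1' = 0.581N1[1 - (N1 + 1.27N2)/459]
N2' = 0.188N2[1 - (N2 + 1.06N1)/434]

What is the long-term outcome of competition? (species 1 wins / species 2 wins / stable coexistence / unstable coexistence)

Compare the nullcline intercepts: K1/α12 = 459/1.27 = 361 < K2 = 434; K2/α21 = 434/1.06 = 409 < K1 = 459.
Since both are reversed, neither can invade when rare; the interior point is a saddle.

unstable coexistence (outcome depends on initial conditions)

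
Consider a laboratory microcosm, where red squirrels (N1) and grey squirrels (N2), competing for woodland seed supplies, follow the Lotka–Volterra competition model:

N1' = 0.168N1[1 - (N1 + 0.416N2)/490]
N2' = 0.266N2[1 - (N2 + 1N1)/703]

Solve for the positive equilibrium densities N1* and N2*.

N1* ≈ 338, N2* ≈ 365

Setting both brackets to zero gives the nullclines N1 + 0.416N2 = 490 and 1N1 + N2 = 703.
Substituting N2 = 703 - 1N1 into the first: N1(1 - 0.416·1) = 490 - 0.416·703.
So N1* = 198/0.584 = 338, and then N2* = 703 - 1·338 = 365.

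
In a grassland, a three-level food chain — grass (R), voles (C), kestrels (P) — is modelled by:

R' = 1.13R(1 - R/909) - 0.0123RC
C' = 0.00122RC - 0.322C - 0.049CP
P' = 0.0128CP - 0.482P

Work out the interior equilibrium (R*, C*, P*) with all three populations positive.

R* ≈ 536, C* ≈ 37.7, P* ≈ 6.78

From dP/dt = 0: 0.0128C* = 0.482, so C* = 37.7.
From dR/dt = 0: 1.13(1 - R*/909) = 0.0123·37.7, giving R* = 909·(1 - 0.41) = 536.
From dC/dt = 0: 0.00122·536 - 0.322 = 0.049P*, so P* = 0.332/0.049 = 6.78.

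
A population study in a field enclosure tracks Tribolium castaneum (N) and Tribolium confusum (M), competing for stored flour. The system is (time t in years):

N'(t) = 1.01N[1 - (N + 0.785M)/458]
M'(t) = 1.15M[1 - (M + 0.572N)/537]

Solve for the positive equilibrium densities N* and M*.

Setting both brackets to zero gives the nullclines N + 0.785M = 458 and 0.572N + M = 537.
Substituting M = 537 - 0.572N into the first: N(1 - 0.785·0.572) = 458 - 0.785·537.
So N* = 36.5/0.551 = 66.2, and then M* = 537 - 0.572·66.2 = 499.

N* ≈ 66.2, M* ≈ 499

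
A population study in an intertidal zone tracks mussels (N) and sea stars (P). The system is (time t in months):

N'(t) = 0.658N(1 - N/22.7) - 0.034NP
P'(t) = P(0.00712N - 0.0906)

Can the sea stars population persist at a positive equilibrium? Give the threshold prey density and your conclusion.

The predator equation gives dP/dt > 0 only when N > 0.0906/0.00712 = 12.7.
Without the predator, N → K = 22.7. Since 22.7 > 12.7, the predator can invade and persist.

Threshold N = 12.7; K > 12.7, so yes, the predator persists.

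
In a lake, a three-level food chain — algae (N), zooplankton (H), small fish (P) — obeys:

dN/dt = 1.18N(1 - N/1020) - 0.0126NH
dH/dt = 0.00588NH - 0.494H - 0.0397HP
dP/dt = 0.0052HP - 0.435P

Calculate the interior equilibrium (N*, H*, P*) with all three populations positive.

N* ≈ 109, H* ≈ 83.7, P* ≈ 3.68

From dP/dt = 0: 0.0052H* = 0.435, so H* = 83.7.
From dN/dt = 0: 1.18(1 - N*/1020) = 0.0126·83.7, giving N* = 1020·(1 - 0.893) = 109.
From dH/dt = 0: 0.00588·109 - 0.494 = 0.0397P*, so P* = 0.146/0.0397 = 3.68.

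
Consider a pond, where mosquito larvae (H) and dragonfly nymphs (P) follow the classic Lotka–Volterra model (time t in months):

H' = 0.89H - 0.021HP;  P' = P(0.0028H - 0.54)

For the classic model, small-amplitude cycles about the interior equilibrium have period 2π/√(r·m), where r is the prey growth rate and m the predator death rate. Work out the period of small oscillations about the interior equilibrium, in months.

Here r = 0.89 and m = 0.54, so r·m = 0.481.
ω = √0.481 = 0.693 per month, hence T = 2π/ω ≈ 9.06 months.

T ≈ 9.06 months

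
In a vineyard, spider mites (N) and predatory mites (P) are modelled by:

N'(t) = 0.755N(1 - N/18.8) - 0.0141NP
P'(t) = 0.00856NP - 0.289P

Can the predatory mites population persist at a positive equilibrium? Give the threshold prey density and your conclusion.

The predator equation gives dP/dt > 0 only when N > 0.289/0.00856 = 33.8.
Without the predator, N → K = 18.8. Since 18.8 < 33.8, the predator cannot invade.

Threshold N = 33.8; K < 33.8, so no, the predator goes extinct.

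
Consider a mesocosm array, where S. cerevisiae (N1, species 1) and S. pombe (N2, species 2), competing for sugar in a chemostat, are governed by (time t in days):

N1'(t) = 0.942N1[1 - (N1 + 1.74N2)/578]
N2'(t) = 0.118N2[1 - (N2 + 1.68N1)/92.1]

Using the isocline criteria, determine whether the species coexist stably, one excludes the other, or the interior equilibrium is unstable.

Compare the nullcline intercepts: K1/α12 = 578/1.74 = 332 > K2 = 92.1; K2/α21 = 92.1/1.68 = 54.8 < K1 = 578.
Since the inequalities point opposite ways, species 1 can invade but species 2 cannot.

species 1 excludes species 2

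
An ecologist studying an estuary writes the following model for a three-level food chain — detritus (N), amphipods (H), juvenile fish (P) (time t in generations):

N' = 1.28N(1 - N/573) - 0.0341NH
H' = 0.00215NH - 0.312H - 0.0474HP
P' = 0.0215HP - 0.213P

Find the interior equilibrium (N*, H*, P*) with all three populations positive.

From dP/dt = 0: 0.0215H* = 0.213, so H* = 9.91.
From dN/dt = 0: 1.28(1 - N*/573) = 0.0341·9.91, giving N* = 573·(1 - 0.264) = 422.
From dH/dt = 0: 0.00215·422 - 0.312 = 0.0474P*, so P* = 0.595/0.0474 = 12.5.

N* ≈ 422, H* ≈ 9.91, P* ≈ 12.5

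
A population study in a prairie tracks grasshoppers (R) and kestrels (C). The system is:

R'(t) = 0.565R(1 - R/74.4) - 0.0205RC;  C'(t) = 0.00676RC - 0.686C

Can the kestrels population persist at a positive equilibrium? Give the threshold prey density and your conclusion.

The predator equation gives dC/dt > 0 only when R > 0.686/0.00676 = 101.
Without the predator, R → K = 74.4. Since 74.4 < 101, the predator cannot invade.

Threshold R = 101; K < 101, so no, the predator goes extinct.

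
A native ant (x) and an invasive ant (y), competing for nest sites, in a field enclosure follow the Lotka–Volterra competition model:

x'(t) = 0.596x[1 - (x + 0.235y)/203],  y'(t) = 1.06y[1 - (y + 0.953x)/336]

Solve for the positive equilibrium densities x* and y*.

Setting both brackets to zero gives the nullclines x + 0.235y = 203 and 0.953x + y = 336.
Substituting y = 336 - 0.953x into the first: x(1 - 0.235·0.953) = 203 - 0.235·336.
So x* = 124/0.776 = 160, and then y* = 336 - 0.953·160 = 184.

x* ≈ 160, y* ≈ 184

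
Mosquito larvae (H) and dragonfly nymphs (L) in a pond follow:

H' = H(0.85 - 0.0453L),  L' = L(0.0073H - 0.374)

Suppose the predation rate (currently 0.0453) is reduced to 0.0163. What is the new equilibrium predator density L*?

At the interior fixed point, setting dH/dt = 0 with H > 0 fixes L* = (prey growth rate)/(HL coefficient) — independent of the other coefficients.
With the change, L* = 0.85/0.0163 = 52.1; it rises from 18.8.

L* ≈ 52.1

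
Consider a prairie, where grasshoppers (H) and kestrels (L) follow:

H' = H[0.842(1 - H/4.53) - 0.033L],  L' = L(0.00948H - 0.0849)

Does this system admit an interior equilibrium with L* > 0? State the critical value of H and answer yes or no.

Threshold H = 8.96; K < 8.96, so no, the predator goes extinct.

The predator equation gives dL/dt > 0 only when H > 0.0849/0.00948 = 8.96.
Without the predator, H → K = 4.53. Since 4.53 < 8.96, the predator cannot invade.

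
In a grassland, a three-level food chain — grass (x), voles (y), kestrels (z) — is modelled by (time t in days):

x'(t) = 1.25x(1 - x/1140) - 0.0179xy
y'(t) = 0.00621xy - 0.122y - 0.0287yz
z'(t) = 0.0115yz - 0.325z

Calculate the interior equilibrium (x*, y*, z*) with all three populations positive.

From dz/dt = 0: 0.0115y* = 0.325, so y* = 28.3.
From dx/dt = 0: 1.25(1 - x*/1140) = 0.0179·28.3, giving x* = 1140·(1 - 0.405) = 679.
From dy/dt = 0: 0.00621·679 - 0.122 = 0.0287z*, so z* = 4.09/0.0287 = 143.

x* ≈ 679, y* ≈ 28.3, z* ≈ 143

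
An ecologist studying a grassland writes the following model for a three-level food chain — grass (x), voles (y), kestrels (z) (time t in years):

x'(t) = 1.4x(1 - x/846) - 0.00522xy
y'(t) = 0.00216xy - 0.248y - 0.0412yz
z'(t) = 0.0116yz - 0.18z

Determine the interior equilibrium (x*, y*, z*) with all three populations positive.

From dz/dt = 0: 0.0116y* = 0.18, so y* = 15.5.
From dx/dt = 0: 1.4(1 - x*/846) = 0.00522·15.5, giving x* = 846·(1 - 0.0579) = 797.
From dy/dt = 0: 0.00216·797 - 0.248 = 0.0412z*, so z* = 1.47/0.0412 = 35.8.

x* ≈ 797, y* ≈ 15.5, z* ≈ 35.8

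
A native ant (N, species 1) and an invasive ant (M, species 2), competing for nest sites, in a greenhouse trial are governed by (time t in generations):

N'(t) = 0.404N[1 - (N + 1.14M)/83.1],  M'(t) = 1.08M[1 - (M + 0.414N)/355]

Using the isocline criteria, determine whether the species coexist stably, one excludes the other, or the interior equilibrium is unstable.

Compare the nullcline intercepts: K1/α12 = 83.1/1.14 = 72.9 < K2 = 355; K2/α21 = 355/0.414 = 857 > K1 = 83.1.
Since the inequalities point opposite ways, species 2 can invade but species 1 cannot.

species 2 excludes species 1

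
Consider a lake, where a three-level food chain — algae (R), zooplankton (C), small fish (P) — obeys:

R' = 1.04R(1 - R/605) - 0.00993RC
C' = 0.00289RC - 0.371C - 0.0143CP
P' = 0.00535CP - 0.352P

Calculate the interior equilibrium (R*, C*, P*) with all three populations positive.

R* ≈ 225, C* ≈ 65.8, P* ≈ 19.5

From dP/dt = 0: 0.00535C* = 0.352, so C* = 65.8.
From dR/dt = 0: 1.04(1 - R*/605) = 0.00993·65.8, giving R* = 605·(1 - 0.628) = 225.
From dC/dt = 0: 0.00289·225 - 0.371 = 0.0143P*, so P* = 0.279/0.0143 = 19.5.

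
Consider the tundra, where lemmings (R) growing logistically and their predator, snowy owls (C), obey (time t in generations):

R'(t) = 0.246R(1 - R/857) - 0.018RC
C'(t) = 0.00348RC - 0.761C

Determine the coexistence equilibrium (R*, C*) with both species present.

R* ≈ 219, C* ≈ 10.2

From dC/dt = 0 with C > 0: 0.00348R* = 0.761, so R* = 219.
Substitute into dR/dt = 0: 0.246(1 - 219/857) = 0.018C*.
The bracket is 0.745, giving C* = 0.183/0.018 = 10.2.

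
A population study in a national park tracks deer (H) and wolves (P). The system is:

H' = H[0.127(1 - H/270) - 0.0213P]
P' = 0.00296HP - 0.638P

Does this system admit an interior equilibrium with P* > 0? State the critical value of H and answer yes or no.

The predator equation gives dP/dt > 0 only when H > 0.638/0.00296 = 216.
Without the predator, H → K = 270. Since 270 > 216, the predator can invade and persist.

Threshold H = 216; K > 216, so yes, the predator persists.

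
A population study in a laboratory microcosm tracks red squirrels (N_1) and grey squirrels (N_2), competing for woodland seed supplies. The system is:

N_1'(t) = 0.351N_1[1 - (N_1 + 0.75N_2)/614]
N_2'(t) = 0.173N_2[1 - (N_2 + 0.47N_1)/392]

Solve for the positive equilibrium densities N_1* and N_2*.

Setting both brackets to zero gives the nullclines N_1 + 0.75N_2 = 614 and 0.47N_1 + N_2 = 392.
Substituting N_2 = 392 - 0.47N_1 into the first: N_1(1 - 0.75·0.47) = 614 - 0.75·392.
So N_1* = 320/0.647 = 494, and then N_2* = 392 - 0.47·494 = 160.

N_1* ≈ 494, N_2* ≈ 160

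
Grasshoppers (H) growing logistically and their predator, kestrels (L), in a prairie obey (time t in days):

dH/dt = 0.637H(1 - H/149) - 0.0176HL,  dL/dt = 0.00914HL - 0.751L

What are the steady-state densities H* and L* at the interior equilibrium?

H* ≈ 82.2, L* ≈ 16.2

From dL/dt = 0 with L > 0: 0.00914H* = 0.751, so H* = 82.2.
Substitute into dH/dt = 0: 0.637(1 - 82.2/149) = 0.0176L*.
The bracket is 0.449, giving L* = 0.286/0.0176 = 16.2.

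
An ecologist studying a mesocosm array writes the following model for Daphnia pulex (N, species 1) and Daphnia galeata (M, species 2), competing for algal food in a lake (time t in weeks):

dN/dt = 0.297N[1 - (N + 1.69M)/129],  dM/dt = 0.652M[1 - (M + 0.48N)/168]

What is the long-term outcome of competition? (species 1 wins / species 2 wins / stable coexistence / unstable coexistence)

Compare the nullcline intercepts: K1/α12 = 129/1.69 = 76.3 < K2 = 168; K2/α21 = 168/0.48 = 350 > K1 = 129.
Since the inequalities point opposite ways, species 2 can invade but species 1 cannot.

species 2 excludes species 1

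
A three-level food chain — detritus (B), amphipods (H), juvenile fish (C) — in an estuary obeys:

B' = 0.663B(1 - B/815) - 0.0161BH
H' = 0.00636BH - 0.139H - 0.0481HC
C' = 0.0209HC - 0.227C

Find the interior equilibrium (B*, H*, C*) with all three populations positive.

B* ≈ 600, H* ≈ 10.9, C* ≈ 76.5

From dC/dt = 0: 0.0209H* = 0.227, so H* = 10.9.
From dB/dt = 0: 0.663(1 - B*/815) = 0.0161·10.9, giving B* = 815·(1 - 0.264) = 600.
From dH/dt = 0: 0.00636·600 - 0.139 = 0.0481C*, so C* = 3.68/0.0481 = 76.5.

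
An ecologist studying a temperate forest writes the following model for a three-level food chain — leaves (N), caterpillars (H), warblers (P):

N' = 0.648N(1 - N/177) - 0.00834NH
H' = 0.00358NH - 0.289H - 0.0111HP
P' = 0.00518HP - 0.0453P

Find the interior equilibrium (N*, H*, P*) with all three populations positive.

From dP/dt = 0: 0.00518H* = 0.0453, so H* = 8.75.
From dN/dt = 0: 0.648(1 - N*/177) = 0.00834·8.75, giving N* = 177·(1 - 0.113) = 157.
From dH/dt = 0: 0.00358·157 - 0.289 = 0.0111P*, so P* = 0.273/0.0111 = 24.6.

N* ≈ 157, H* ≈ 8.75, P* ≈ 24.6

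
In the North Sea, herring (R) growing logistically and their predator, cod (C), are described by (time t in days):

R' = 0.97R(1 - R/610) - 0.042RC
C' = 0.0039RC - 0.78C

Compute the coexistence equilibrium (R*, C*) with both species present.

R* ≈ 200, C* ≈ 15.5

From dC/dt = 0 with C > 0: 0.0039R* = 0.78, so R* = 200.
Substitute into dR/dt = 0: 0.97(1 - 200/610) = 0.042C*.
The bracket is 0.672, giving C* = 0.652/0.042 = 15.5.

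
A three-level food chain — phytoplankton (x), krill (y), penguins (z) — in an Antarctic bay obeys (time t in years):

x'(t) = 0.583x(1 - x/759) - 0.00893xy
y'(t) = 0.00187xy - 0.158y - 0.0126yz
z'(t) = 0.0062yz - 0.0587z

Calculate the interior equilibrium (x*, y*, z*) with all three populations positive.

x* ≈ 649, y* ≈ 9.47, z* ≈ 83.8

From dz/dt = 0: 0.0062y* = 0.0587, so y* = 9.47.
From dx/dt = 0: 0.583(1 - x*/759) = 0.00893·9.47, giving x* = 759·(1 - 0.145) = 649.
From dy/dt = 0: 0.00187·649 - 0.158 = 0.0126z*, so z* = 1.06/0.0126 = 83.8.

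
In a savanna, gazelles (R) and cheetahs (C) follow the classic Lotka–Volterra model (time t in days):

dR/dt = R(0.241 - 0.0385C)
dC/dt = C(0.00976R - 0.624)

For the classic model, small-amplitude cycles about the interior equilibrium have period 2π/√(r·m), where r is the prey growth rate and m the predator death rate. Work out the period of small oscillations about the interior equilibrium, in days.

Here r = 0.241 and m = 0.624, so r·m = 0.15.
ω = √0.15 = 0.388 per day, hence T = 2π/ω ≈ 16.2 days.

T ≈ 16.2 days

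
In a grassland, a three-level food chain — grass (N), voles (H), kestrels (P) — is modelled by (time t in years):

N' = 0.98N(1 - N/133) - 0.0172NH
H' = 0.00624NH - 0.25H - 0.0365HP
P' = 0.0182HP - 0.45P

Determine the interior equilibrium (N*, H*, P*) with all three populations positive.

From dP/dt = 0: 0.0182H* = 0.45, so H* = 24.7.
From dN/dt = 0: 0.98(1 - N*/133) = 0.0172·24.7, giving N* = 133·(1 - 0.434) = 75.3.
From dH/dt = 0: 0.00624·75.3 - 0.25 = 0.0365P*, so P* = 0.22/0.0365 = 6.02.

N* ≈ 75.3, H* ≈ 24.7, P* ≈ 6.02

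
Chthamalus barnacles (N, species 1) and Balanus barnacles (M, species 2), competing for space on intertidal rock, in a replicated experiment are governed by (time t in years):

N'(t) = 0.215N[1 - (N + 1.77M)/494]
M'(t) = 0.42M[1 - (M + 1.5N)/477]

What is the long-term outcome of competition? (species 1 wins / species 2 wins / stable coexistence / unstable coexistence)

Compare the nullcline intercepts: K1/α12 = 494/1.77 = 279 < K2 = 477; K2/α21 = 477/1.5 = 318 < K1 = 494.
Since both are reversed, neither can invade when rare; the interior point is a saddle.

unstable coexistence (outcome depends on initial conditions)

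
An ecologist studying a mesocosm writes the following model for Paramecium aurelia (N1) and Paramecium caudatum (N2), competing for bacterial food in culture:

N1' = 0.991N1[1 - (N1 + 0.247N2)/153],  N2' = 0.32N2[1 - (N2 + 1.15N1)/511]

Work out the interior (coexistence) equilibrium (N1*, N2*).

N1* ≈ 37.4, N2* ≈ 468

Setting both brackets to zero gives the nullclines N1 + 0.247N2 = 153 and 1.15N1 + N2 = 511.
Substituting N2 = 511 - 1.15N1 into the first: N1(1 - 0.247·1.15) = 153 - 0.247·511.
So N1* = 26.8/0.716 = 37.4, and then N2* = 511 - 1.15·37.4 = 468.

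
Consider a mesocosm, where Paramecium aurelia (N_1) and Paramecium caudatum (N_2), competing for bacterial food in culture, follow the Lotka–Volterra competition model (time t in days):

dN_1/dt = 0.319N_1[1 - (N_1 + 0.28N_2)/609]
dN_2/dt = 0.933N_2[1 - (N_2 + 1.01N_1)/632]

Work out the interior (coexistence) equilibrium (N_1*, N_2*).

N_1* ≈ 602, N_2* ≈ 23.6

Setting both brackets to zero gives the nullclines N_1 + 0.28N_2 = 609 and 1.01N_1 + N_2 = 632.
Substituting N_2 = 632 - 1.01N_1 into the first: N_1(1 - 0.28·1.01) = 609 - 0.28·632.
So N_1* = 432/0.717 = 602, and then N_2* = 632 - 1.01·602 = 23.6.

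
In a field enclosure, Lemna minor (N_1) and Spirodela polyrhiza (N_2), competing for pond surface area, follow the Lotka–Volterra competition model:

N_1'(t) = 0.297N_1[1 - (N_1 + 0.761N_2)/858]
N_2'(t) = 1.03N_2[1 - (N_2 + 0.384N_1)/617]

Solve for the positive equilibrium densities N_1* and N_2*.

N_1* ≈ 549, N_2* ≈ 406

Setting both brackets to zero gives the nullclines N_1 + 0.761N_2 = 858 and 0.384N_1 + N_2 = 617.
Substituting N_2 = 617 - 0.384N_1 into the first: N_1(1 - 0.761·0.384) = 858 - 0.761·617.
So N_1* = 388/0.708 = 549, and then N_2* = 617 - 0.384·549 = 406.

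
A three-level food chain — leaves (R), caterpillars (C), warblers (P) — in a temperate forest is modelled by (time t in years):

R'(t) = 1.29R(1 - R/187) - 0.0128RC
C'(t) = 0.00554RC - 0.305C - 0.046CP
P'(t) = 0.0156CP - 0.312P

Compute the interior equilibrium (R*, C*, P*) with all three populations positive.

R* ≈ 150, C* ≈ 20, P* ≈ 11.4

From dP/dt = 0: 0.0156C* = 0.312, so C* = 20.
From dR/dt = 0: 1.29(1 - R*/187) = 0.0128·20, giving R* = 187·(1 - 0.198) = 150.
From dC/dt = 0: 0.00554·150 - 0.305 = 0.046P*, so P* = 0.525/0.046 = 11.4.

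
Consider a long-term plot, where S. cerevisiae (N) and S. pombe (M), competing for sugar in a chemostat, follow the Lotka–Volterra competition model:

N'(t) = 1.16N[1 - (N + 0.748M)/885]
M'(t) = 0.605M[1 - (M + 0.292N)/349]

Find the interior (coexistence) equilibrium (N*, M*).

N* ≈ 798, M* ≈ 116

Setting both brackets to zero gives the nullclines N + 0.748M = 885 and 0.292N + M = 349.
Substituting M = 349 - 0.292N into the first: N(1 - 0.748·0.292) = 885 - 0.748·349.
So N* = 624/0.782 = 798, and then M* = 349 - 0.292·798 = 116.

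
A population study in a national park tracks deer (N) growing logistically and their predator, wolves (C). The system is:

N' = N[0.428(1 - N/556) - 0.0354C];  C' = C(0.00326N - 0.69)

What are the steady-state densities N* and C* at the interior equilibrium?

From dC/dt = 0 with C > 0: 0.00326N* = 0.69, so N* = 212.
Substitute into dN/dt = 0: 0.428(1 - 212/556) = 0.0354C*.
The bracket is 0.619, giving C* = 0.265/0.0354 = 7.49.

N* ≈ 212, C* ≈ 7.49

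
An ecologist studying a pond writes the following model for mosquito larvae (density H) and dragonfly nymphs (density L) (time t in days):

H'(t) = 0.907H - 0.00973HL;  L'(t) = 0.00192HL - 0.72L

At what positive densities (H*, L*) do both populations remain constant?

Set dL/dt = 0 with L > 0: 0.00192H - 0.72 = 0, so H* = 0.72/0.00192 = 375.
Set dH/dt = 0 with H > 0: 0.907 - 0.00973L = 0, so L* = 0.907/0.00973 = 93.2.

H* ≈ 375, L* ≈ 93.2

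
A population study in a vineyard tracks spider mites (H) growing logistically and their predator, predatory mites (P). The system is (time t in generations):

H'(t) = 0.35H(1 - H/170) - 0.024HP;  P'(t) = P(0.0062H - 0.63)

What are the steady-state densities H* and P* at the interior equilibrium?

H* ≈ 102, P* ≈ 5.87

From dP/dt = 0 with P > 0: 0.0062H* = 0.63, so H* = 102.
Substitute into dH/dt = 0: 0.35(1 - 102/170) = 0.024P*.
The bracket is 0.402, giving P* = 0.141/0.024 = 5.87.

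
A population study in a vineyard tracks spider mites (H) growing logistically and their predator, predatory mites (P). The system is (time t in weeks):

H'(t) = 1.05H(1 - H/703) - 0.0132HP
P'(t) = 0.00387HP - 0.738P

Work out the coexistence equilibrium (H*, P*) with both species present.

H* ≈ 191, P* ≈ 58

From dP/dt = 0 with P > 0: 0.00387H* = 0.738, so H* = 191.
Substitute into dH/dt = 0: 1.05(1 - 191/703) = 0.0132P*.
The bracket is 0.729, giving P* = 0.765/0.0132 = 58.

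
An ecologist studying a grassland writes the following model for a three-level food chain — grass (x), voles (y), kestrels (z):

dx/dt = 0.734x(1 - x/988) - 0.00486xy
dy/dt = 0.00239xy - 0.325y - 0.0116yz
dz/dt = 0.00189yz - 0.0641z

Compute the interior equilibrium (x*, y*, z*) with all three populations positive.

From dz/dt = 0: 0.00189y* = 0.0641, so y* = 33.9.
From dx/dt = 0: 0.734(1 - x*/988) = 0.00486·33.9, giving x* = 988·(1 - 0.225) = 766.
From dy/dt = 0: 0.00239·766 - 0.325 = 0.0116z*, so z* = 1.51/0.0116 = 130.

x* ≈ 766, y* ≈ 33.9, z* ≈ 130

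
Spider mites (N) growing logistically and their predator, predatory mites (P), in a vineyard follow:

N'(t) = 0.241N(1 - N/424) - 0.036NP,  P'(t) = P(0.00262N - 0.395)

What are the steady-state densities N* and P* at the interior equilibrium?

N* ≈ 151, P* ≈ 4.31

From dP/dt = 0 with P > 0: 0.00262N* = 0.395, so N* = 151.
Substitute into dN/dt = 0: 0.241(1 - 151/424) = 0.036P*.
The bracket is 0.644, giving P* = 0.155/0.036 = 4.31.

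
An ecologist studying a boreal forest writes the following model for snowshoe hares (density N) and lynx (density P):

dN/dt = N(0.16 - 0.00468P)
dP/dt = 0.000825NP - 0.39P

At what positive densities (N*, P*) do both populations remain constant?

Set dP/dt = 0 with P > 0: 0.000825N - 0.39 = 0, so N* = 0.39/0.000825 = 473.
Set dN/dt = 0 with N > 0: 0.16 - 0.00468P = 0, so P* = 0.16/0.00468 = 34.2.

N* ≈ 473, P* ≈ 34.2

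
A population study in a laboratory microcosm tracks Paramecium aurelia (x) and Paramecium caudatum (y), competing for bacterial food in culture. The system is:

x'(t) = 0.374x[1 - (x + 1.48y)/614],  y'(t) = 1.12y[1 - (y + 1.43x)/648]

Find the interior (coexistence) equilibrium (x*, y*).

x* ≈ 309, y* ≈ 206

Setting both brackets to zero gives the nullclines x + 1.48y = 614 and 1.43x + y = 648.
Substituting y = 648 - 1.43x into the first: x(1 - 1.48·1.43) = 614 - 1.48·648.
So x* = -345/-1.12 = 309, and then y* = 648 - 1.43·309 = 206.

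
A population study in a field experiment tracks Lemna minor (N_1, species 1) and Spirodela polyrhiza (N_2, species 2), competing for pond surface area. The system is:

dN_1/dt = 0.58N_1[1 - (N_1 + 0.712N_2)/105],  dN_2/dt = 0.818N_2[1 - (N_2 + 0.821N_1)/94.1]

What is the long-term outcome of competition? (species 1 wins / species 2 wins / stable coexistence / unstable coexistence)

stable coexistence

Compare the nullcline intercepts: K1/α12 = 105/0.712 = 147 > K2 = 94.1; K2/α21 = 94.1/0.821 = 115 > K1 = 105.
Since both inequalities hold, each species can invade when rare, so the interior equilibrium is stable.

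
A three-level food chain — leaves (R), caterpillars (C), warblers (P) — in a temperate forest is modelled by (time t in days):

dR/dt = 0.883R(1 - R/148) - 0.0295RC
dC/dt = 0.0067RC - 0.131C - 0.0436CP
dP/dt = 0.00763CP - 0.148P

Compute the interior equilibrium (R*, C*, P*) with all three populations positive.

From dP/dt = 0: 0.00763C* = 0.148, so C* = 19.4.
From dR/dt = 0: 0.883(1 - R*/148) = 0.0295·19.4, giving R* = 148·(1 - 0.648) = 52.1.
From dC/dt = 0: 0.0067·52.1 - 0.131 = 0.0436P*, so P* = 0.218/0.0436 = 5.

R* ≈ 52.1, C* ≈ 19.4, P* ≈ 5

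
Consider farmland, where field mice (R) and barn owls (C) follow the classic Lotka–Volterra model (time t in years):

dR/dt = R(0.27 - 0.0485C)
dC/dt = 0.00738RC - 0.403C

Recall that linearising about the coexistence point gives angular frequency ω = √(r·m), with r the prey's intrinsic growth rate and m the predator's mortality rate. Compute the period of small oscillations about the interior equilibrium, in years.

Here r = 0.27 and m = 0.403, so r·m = 0.109.
ω = √0.109 = 0.33 per year, hence T = 2π/ω ≈ 19 years.

T ≈ 19 years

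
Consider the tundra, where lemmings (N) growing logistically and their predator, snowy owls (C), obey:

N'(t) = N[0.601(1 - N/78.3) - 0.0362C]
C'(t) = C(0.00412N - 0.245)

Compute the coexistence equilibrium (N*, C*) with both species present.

From dC/dt = 0 with C > 0: 0.00412N* = 0.245, so N* = 59.5.
Substitute into dN/dt = 0: 0.601(1 - 59.5/78.3) = 0.0362C*.
The bracket is 0.241, giving C* = 0.145/0.0362 = 3.99.

N* ≈ 59.5, C* ≈ 3.99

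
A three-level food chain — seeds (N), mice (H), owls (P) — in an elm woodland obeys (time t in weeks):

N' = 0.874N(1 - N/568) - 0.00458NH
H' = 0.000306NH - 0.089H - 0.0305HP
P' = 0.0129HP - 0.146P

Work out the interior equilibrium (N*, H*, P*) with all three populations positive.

N* ≈ 534, H* ≈ 11.3, P* ≈ 2.44

From dP/dt = 0: 0.0129H* = 0.146, so H* = 11.3.
From dN/dt = 0: 0.874(1 - N*/568) = 0.00458·11.3, giving N* = 568·(1 - 0.0593) = 534.
From dH/dt = 0: 0.000306·534 - 0.089 = 0.0305P*, so P* = 0.0745/0.0305 = 2.44.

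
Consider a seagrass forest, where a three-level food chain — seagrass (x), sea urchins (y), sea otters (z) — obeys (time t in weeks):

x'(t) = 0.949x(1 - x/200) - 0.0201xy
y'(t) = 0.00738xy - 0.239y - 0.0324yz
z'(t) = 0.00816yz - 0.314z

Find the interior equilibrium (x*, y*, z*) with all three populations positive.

x* ≈ 37, y* ≈ 38.5, z* ≈ 1.05

From dz/dt = 0: 0.00816y* = 0.314, so y* = 38.5.
From dx/dt = 0: 0.949(1 - x*/200) = 0.0201·38.5, giving x* = 200·(1 - 0.815) = 37.
From dy/dt = 0: 0.00738·37 - 0.239 = 0.0324z*, so z* = 0.034/0.0324 = 1.05.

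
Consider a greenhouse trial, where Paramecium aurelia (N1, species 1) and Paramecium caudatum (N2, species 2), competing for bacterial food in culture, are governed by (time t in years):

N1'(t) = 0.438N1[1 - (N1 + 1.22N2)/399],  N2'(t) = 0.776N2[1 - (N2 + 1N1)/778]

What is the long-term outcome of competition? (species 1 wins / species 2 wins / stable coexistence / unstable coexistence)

Compare the nullcline intercepts: K1/α12 = 399/1.22 = 327 < K2 = 778; K2/α21 = 778/1 = 778 > K1 = 399.
Since the inequalities point opposite ways, species 2 can invade but species 1 cannot.

species 2 excludes species 1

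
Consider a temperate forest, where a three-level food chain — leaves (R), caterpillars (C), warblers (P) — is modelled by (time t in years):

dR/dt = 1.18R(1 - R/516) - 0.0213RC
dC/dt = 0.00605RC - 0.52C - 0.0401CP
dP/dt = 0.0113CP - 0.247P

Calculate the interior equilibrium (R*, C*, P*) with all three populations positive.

R* ≈ 312, C* ≈ 21.9, P* ≈ 34.2

From dP/dt = 0: 0.0113C* = 0.247, so C* = 21.9.
From dR/dt = 0: 1.18(1 - R*/516) = 0.0213·21.9, giving R* = 516·(1 - 0.395) = 312.
From dC/dt = 0: 0.00605·312 - 0.52 = 0.0401P*, so P* = 1.37/0.0401 = 34.2.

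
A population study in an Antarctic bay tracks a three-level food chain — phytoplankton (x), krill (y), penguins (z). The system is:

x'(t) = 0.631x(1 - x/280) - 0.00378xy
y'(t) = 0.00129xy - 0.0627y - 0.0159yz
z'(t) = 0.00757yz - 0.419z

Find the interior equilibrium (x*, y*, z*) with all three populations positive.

x* ≈ 187, y* ≈ 55.4, z* ≈ 11.2

From dz/dt = 0: 0.00757y* = 0.419, so y* = 55.4.
From dx/dt = 0: 0.631(1 - x*/280) = 0.00378·55.4, giving x* = 280·(1 - 0.332) = 187.
From dy/dt = 0: 0.00129·187 - 0.0627 = 0.0159z*, so z* = 0.179/0.0159 = 11.2.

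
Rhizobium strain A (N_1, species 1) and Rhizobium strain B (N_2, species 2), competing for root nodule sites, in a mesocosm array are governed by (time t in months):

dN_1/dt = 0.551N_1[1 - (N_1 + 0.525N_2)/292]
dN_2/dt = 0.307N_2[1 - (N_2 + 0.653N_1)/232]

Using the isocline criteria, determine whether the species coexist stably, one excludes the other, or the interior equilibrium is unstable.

Compare the nullcline intercepts: K1/α12 = 292/0.525 = 556 > K2 = 232; K2/α21 = 232/0.653 = 355 > K1 = 292.
Since both inequalities hold, each species can invade when rare, so the interior equilibrium is stable.

stable coexistence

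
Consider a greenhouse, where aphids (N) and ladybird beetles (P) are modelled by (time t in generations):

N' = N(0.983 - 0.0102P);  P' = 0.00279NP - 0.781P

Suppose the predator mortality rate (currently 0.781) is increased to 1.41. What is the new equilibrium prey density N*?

N* ≈ 505

At the interior fixed point, setting dP/dt = 0 with P > 0 fixes N* = (predator death rate)/(NP coefficient) — independent of the other coefficients.
With the change, N* = 1.41/0.00279 = 505; it rises from 280.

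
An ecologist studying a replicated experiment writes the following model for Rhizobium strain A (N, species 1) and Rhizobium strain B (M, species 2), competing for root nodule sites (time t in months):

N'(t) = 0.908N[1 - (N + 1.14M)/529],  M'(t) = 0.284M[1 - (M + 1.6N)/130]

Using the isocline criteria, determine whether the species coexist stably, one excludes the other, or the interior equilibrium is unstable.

Compare the nullcline intercepts: K1/α12 = 529/1.14 = 464 > K2 = 130; K2/α21 = 130/1.6 = 81.2 < K1 = 529.
Since the inequalities point opposite ways, species 1 can invade but species 2 cannot.

species 1 excludes species 2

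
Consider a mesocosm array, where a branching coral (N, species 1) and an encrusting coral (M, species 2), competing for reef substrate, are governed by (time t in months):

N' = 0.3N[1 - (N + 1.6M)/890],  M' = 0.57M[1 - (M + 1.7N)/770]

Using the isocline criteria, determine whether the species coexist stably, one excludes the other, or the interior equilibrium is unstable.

Compare the nullcline intercepts: K1/α12 = 890/1.6 = 556 < K2 = 770; K2/α21 = 770/1.7 = 453 < K1 = 890.
Since both are reversed, neither can invade when rare; the interior point is a saddle.

unstable coexistence (outcome depends on initial conditions)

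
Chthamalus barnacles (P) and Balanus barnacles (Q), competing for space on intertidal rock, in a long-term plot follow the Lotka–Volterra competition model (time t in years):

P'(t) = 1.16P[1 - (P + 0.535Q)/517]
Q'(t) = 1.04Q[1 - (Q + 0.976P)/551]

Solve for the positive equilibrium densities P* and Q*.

P* ≈ 465, Q* ≈ 97.1

Setting both brackets to zero gives the nullclines P + 0.535Q = 517 and 0.976P + Q = 551.
Substituting Q = 551 - 0.976P into the first: P(1 - 0.535·0.976) = 517 - 0.535·551.
So P* = 222/0.478 = 465, and then Q* = 551 - 0.976·465 = 97.1.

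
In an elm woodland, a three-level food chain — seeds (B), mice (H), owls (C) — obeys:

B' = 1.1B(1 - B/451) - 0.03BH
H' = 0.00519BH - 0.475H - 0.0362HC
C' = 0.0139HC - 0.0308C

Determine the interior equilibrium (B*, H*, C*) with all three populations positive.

From dC/dt = 0: 0.0139H* = 0.0308, so H* = 2.22.
From dB/dt = 0: 1.1(1 - B*/451) = 0.03·2.22, giving B* = 451·(1 - 0.0604) = 424.
From dH/dt = 0: 0.00519·424 - 0.475 = 0.0362C*, so C* = 1.72/0.0362 = 47.6.

B* ≈ 424, H* ≈ 2.22, C* ≈ 47.6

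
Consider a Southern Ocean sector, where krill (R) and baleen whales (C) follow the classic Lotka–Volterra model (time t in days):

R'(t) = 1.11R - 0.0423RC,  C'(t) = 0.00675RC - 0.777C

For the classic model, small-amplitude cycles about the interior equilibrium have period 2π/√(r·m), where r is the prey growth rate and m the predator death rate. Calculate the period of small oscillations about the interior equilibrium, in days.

Here r = 1.11 and m = 0.777, so r·m = 0.862.
ω = √0.862 = 0.929 per day, hence T = 2π/ω ≈ 6.77 days.

T ≈ 6.77 days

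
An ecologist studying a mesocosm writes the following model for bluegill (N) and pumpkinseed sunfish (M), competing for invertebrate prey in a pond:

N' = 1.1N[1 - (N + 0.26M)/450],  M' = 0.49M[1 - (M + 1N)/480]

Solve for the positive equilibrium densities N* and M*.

N* ≈ 439, M* ≈ 40.5

Setting both brackets to zero gives the nullclines N + 0.26M = 450 and 1N + M = 480.
Substituting M = 480 - 1N into the first: N(1 - 0.26·1) = 450 - 0.26·480.
So N* = 325/0.74 = 439, and then M* = 480 - 1·439 = 40.5.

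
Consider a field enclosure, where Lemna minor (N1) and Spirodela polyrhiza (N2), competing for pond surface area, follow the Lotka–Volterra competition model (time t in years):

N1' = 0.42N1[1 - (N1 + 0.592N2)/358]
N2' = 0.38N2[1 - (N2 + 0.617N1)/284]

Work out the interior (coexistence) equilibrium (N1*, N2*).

Setting both brackets to zero gives the nullclines N1 + 0.592N2 = 358 and 0.617N1 + N2 = 284.
Substituting N2 = 284 - 0.617N1 into the first: N1(1 - 0.592·0.617) = 358 - 0.592·284.
So N1* = 190/0.635 = 299, and then N2* = 284 - 0.617·299 = 99.4.

N1* ≈ 299, N2* ≈ 99.4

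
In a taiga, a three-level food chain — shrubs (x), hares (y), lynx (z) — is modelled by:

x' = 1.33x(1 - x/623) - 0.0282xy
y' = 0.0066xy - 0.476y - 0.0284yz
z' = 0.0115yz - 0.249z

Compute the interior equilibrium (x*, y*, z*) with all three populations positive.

From dz/dt = 0: 0.0115y* = 0.249, so y* = 21.7.
From dx/dt = 0: 1.33(1 - x*/623) = 0.0282·21.7, giving x* = 623·(1 - 0.459) = 337.
From dy/dt = 0: 0.0066·337 - 0.476 = 0.0284z*, so z* = 1.75/0.0284 = 61.6.

x* ≈ 337, y* ≈ 21.7, z* ≈ 61.6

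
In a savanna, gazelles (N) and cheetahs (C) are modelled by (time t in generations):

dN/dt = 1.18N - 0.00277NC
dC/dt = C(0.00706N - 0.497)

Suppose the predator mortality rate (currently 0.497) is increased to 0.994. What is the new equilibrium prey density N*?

N* ≈ 141

At the interior fixed point, setting dC/dt = 0 with C > 0 fixes N* = (predator death rate)/(NC coefficient) — independent of the other coefficients.
With the change, N* = 0.994/0.00706 = 141; it rises from 70.4.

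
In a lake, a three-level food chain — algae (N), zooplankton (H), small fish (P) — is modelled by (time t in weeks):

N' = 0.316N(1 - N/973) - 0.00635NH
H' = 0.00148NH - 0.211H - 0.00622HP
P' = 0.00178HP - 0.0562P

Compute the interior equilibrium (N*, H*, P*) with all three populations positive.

N* ≈ 356, H* ≈ 31.6, P* ≈ 50.7

From dP/dt = 0: 0.00178H* = 0.0562, so H* = 31.6.
From dN/dt = 0: 0.316(1 - N*/973) = 0.00635·31.6, giving N* = 973·(1 - 0.634) = 356.
From dH/dt = 0: 0.00148·356 - 0.211 = 0.00622P*, so P* = 0.315/0.00622 = 50.7.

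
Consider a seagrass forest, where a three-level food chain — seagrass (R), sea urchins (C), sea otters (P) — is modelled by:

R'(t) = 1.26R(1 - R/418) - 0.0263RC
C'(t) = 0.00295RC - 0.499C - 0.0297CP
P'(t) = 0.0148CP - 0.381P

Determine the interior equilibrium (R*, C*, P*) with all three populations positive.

From dP/dt = 0: 0.0148C* = 0.381, so C* = 25.7.
From dR/dt = 0: 1.26(1 - R*/418) = 0.0263·25.7, giving R* = 418·(1 - 0.537) = 193.
From dC/dt = 0: 0.00295·193 - 0.499 = 0.0297P*, so P* = 0.0715/0.0297 = 2.41.

R* ≈ 193, C* ≈ 25.7, P* ≈ 2.41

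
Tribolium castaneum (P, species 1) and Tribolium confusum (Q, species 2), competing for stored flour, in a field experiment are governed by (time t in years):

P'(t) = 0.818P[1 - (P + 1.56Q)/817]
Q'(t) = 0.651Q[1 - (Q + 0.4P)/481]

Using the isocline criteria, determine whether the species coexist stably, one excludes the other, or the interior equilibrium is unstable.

Compare the nullcline intercepts: K1/α12 = 817/1.56 = 524 > K2 = 481; K2/α21 = 481/0.4 = 1200 > K1 = 817.
Since both inequalities hold, each species can invade when rare, so the interior equilibrium is stable.

stable coexistence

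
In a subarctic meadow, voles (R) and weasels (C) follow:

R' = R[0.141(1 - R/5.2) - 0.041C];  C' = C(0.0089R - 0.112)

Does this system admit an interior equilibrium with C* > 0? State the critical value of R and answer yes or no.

The predator equation gives dC/dt > 0 only when R > 0.112/0.0089 = 12.6.
Without the predator, R → K = 5.2. Since 5.2 < 12.6, the predator cannot invade.

Threshold R = 12.6; K < 12.6, so no, the predator goes extinct.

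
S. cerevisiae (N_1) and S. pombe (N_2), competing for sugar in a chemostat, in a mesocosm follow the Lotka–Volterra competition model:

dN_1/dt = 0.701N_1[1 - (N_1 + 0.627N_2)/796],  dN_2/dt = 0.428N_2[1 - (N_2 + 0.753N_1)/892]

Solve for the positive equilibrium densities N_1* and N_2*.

Setting both brackets to zero gives the nullclines N_1 + 0.627N_2 = 796 and 0.753N_1 + N_2 = 892.
Substituting N_2 = 892 - 0.753N_1 into the first: N_1(1 - 0.627·0.753) = 796 - 0.627·892.
So N_1* = 237/0.528 = 448, and then N_2* = 892 - 0.753·448 = 554.

N_1* ≈ 448, N_2* ≈ 554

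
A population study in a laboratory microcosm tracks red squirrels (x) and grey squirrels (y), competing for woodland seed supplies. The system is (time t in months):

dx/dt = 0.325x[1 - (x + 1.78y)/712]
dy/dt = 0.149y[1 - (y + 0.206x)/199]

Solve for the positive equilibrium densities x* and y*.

Setting both brackets to zero gives the nullclines x + 1.78y = 712 and 0.206x + y = 199.
Substituting y = 199 - 0.206x into the first: x(1 - 1.78·0.206) = 712 - 1.78·199.
So x* = 358/0.633 = 565, and then y* = 199 - 0.206·565 = 82.6.

x* ≈ 565, y* ≈ 82.6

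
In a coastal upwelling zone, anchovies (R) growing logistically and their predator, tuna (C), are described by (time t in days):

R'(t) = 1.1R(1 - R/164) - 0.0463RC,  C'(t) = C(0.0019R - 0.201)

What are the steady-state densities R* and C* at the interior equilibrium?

From dC/dt = 0 with C > 0: 0.0019R* = 0.201, so R* = 106.
Substitute into dR/dt = 0: 1.1(1 - 106/164) = 0.0463C*.
The bracket is 0.355, giving C* = 0.39/0.0463 = 8.43.

R* ≈ 106, C* ≈ 8.43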